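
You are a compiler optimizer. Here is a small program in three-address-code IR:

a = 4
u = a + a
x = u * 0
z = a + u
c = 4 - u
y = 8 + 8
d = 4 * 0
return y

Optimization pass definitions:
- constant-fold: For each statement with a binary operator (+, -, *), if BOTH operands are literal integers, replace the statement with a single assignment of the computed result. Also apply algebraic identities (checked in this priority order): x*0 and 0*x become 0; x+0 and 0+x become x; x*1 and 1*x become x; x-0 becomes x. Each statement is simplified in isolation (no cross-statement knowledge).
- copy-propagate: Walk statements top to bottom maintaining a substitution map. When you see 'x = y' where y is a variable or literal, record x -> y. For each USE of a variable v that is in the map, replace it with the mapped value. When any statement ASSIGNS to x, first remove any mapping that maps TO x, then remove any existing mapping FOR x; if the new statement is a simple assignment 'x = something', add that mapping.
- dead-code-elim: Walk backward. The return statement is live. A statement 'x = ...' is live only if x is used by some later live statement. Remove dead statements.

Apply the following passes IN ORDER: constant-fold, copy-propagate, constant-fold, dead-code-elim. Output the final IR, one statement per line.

Answer: return 16

Derivation:
Initial IR:
  a = 4
  u = a + a
  x = u * 0
  z = a + u
  c = 4 - u
  y = 8 + 8
  d = 4 * 0
  return y
After constant-fold (8 stmts):
  a = 4
  u = a + a
  x = 0
  z = a + u
  c = 4 - u
  y = 16
  d = 0
  return y
After copy-propagate (8 stmts):
  a = 4
  u = 4 + 4
  x = 0
  z = 4 + u
  c = 4 - u
  y = 16
  d = 0
  return 16
After constant-fold (8 stmts):
  a = 4
  u = 8
  x = 0
  z = 4 + u
  c = 4 - u
  y = 16
  d = 0
  return 16
After dead-code-elim (1 stmts):
  return 16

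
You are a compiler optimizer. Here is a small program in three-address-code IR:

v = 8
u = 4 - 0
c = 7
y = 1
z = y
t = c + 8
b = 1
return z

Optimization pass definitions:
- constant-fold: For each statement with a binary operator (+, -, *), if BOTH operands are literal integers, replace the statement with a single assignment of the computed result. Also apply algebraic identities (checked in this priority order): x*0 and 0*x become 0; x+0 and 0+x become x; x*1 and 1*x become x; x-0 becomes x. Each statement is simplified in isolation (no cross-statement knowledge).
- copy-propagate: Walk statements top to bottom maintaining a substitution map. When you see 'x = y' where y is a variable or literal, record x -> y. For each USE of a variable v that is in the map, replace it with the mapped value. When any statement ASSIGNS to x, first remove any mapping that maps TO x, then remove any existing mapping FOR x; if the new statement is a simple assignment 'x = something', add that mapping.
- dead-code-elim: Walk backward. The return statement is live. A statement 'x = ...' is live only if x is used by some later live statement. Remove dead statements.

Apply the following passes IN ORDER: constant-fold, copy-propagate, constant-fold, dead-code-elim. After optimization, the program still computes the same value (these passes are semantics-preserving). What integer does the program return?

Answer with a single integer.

Answer: 1

Derivation:
Initial IR:
  v = 8
  u = 4 - 0
  c = 7
  y = 1
  z = y
  t = c + 8
  b = 1
  return z
After constant-fold (8 stmts):
  v = 8
  u = 4
  c = 7
  y = 1
  z = y
  t = c + 8
  b = 1
  return z
After copy-propagate (8 stmts):
  v = 8
  u = 4
  c = 7
  y = 1
  z = 1
  t = 7 + 8
  b = 1
  return 1
After constant-fold (8 stmts):
  v = 8
  u = 4
  c = 7
  y = 1
  z = 1
  t = 15
  b = 1
  return 1
After dead-code-elim (1 stmts):
  return 1
Evaluate:
  v = 8  =>  v = 8
  u = 4 - 0  =>  u = 4
  c = 7  =>  c = 7
  y = 1  =>  y = 1
  z = y  =>  z = 1
  t = c + 8  =>  t = 15
  b = 1  =>  b = 1
  return z = 1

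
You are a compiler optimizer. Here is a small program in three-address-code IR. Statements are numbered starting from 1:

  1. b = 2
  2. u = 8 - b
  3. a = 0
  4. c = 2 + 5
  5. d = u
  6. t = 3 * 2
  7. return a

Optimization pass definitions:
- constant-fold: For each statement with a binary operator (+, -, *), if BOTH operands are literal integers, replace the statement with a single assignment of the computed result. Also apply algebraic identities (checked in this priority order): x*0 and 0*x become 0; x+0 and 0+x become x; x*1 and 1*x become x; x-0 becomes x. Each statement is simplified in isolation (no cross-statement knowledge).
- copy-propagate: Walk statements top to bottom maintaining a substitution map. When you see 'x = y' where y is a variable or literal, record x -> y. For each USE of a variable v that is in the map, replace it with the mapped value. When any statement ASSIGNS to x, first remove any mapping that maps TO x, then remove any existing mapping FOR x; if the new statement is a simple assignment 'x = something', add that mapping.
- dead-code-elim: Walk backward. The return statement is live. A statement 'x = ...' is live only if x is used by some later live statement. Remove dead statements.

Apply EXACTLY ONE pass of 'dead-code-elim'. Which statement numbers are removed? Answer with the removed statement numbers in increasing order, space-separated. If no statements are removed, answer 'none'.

Backward liveness scan:
Stmt 1 'b = 2': DEAD (b not in live set [])
Stmt 2 'u = 8 - b': DEAD (u not in live set [])
Stmt 3 'a = 0': KEEP (a is live); live-in = []
Stmt 4 'c = 2 + 5': DEAD (c not in live set ['a'])
Stmt 5 'd = u': DEAD (d not in live set ['a'])
Stmt 6 't = 3 * 2': DEAD (t not in live set ['a'])
Stmt 7 'return a': KEEP (return); live-in = ['a']
Removed statement numbers: [1, 2, 4, 5, 6]
Surviving IR:
  a = 0
  return a

Answer: 1 2 4 5 6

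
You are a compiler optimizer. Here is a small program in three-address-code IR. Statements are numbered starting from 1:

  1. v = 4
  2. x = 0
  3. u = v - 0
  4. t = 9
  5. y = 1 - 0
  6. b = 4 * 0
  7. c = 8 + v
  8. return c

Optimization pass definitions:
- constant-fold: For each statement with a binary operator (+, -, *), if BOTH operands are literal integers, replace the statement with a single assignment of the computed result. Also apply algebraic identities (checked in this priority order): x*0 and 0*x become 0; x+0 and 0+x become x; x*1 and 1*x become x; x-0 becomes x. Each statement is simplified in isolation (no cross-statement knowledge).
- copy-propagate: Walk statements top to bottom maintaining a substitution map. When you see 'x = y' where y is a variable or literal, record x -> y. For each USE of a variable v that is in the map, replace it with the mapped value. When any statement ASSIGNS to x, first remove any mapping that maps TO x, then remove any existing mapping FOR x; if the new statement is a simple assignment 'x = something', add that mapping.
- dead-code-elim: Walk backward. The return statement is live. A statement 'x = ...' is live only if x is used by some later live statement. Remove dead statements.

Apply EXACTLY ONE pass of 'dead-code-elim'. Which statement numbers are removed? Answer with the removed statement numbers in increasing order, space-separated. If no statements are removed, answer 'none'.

Backward liveness scan:
Stmt 1 'v = 4': KEEP (v is live); live-in = []
Stmt 2 'x = 0': DEAD (x not in live set ['v'])
Stmt 3 'u = v - 0': DEAD (u not in live set ['v'])
Stmt 4 't = 9': DEAD (t not in live set ['v'])
Stmt 5 'y = 1 - 0': DEAD (y not in live set ['v'])
Stmt 6 'b = 4 * 0': DEAD (b not in live set ['v'])
Stmt 7 'c = 8 + v': KEEP (c is live); live-in = ['v']
Stmt 8 'return c': KEEP (return); live-in = ['c']
Removed statement numbers: [2, 3, 4, 5, 6]
Surviving IR:
  v = 4
  c = 8 + v
  return c

Answer: 2 3 4 5 6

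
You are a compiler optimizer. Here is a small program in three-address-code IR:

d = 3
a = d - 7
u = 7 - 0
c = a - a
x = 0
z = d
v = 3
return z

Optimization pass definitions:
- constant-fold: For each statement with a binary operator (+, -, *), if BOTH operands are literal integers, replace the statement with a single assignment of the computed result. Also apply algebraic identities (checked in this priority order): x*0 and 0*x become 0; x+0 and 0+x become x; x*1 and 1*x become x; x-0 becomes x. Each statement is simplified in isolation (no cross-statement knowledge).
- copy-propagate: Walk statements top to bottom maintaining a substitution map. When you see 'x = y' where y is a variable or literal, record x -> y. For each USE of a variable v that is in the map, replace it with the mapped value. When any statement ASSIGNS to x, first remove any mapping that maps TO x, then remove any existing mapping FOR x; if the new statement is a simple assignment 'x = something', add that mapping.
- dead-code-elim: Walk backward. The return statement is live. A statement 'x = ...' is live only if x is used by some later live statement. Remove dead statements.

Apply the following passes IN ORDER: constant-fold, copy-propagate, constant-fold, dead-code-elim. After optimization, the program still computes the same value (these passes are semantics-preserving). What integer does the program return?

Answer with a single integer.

Answer: 3

Derivation:
Initial IR:
  d = 3
  a = d - 7
  u = 7 - 0
  c = a - a
  x = 0
  z = d
  v = 3
  return z
After constant-fold (8 stmts):
  d = 3
  a = d - 7
  u = 7
  c = a - a
  x = 0
  z = d
  v = 3
  return z
After copy-propagate (8 stmts):
  d = 3
  a = 3 - 7
  u = 7
  c = a - a
  x = 0
  z = 3
  v = 3
  return 3
After constant-fold (8 stmts):
  d = 3
  a = -4
  u = 7
  c = a - a
  x = 0
  z = 3
  v = 3
  return 3
After dead-code-elim (1 stmts):
  return 3
Evaluate:
  d = 3  =>  d = 3
  a = d - 7  =>  a = -4
  u = 7 - 0  =>  u = 7
  c = a - a  =>  c = 0
  x = 0  =>  x = 0
  z = d  =>  z = 3
  v = 3  =>  v = 3
  return z = 3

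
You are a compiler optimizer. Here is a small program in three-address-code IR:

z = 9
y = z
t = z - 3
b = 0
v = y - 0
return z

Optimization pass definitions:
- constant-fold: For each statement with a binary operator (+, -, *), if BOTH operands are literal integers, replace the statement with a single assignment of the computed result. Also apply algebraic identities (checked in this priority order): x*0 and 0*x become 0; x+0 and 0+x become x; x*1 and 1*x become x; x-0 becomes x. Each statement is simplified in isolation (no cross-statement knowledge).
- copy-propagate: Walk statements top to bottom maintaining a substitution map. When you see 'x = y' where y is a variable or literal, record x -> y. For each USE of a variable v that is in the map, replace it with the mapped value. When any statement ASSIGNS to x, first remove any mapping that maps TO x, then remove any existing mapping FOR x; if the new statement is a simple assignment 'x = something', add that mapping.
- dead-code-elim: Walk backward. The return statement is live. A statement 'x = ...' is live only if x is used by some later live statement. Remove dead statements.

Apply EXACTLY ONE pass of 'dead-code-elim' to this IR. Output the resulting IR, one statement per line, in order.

Applying dead-code-elim statement-by-statement:
  [6] return z  -> KEEP (return); live=['z']
  [5] v = y - 0  -> DEAD (v not live)
  [4] b = 0  -> DEAD (b not live)
  [3] t = z - 3  -> DEAD (t not live)
  [2] y = z  -> DEAD (y not live)
  [1] z = 9  -> KEEP; live=[]
Result (2 stmts):
  z = 9
  return z

Answer: z = 9
return z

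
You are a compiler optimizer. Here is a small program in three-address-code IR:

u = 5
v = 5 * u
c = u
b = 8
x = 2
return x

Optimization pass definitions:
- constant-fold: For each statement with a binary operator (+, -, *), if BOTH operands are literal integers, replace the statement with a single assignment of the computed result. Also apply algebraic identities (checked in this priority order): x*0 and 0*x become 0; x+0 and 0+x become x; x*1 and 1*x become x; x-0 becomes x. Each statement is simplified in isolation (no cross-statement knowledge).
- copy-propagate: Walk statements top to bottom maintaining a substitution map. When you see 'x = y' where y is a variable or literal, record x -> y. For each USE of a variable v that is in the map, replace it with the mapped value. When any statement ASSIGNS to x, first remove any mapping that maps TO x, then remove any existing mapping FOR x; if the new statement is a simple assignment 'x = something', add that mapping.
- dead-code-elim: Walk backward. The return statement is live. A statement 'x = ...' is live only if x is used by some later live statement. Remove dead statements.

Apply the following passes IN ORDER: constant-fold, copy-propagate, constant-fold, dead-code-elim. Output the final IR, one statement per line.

Initial IR:
  u = 5
  v = 5 * u
  c = u
  b = 8
  x = 2
  return x
After constant-fold (6 stmts):
  u = 5
  v = 5 * u
  c = u
  b = 8
  x = 2
  return x
After copy-propagate (6 stmts):
  u = 5
  v = 5 * 5
  c = 5
  b = 8
  x = 2
  return 2
After constant-fold (6 stmts):
  u = 5
  v = 25
  c = 5
  b = 8
  x = 2
  return 2
After dead-code-elim (1 stmts):
  return 2

Answer: return 2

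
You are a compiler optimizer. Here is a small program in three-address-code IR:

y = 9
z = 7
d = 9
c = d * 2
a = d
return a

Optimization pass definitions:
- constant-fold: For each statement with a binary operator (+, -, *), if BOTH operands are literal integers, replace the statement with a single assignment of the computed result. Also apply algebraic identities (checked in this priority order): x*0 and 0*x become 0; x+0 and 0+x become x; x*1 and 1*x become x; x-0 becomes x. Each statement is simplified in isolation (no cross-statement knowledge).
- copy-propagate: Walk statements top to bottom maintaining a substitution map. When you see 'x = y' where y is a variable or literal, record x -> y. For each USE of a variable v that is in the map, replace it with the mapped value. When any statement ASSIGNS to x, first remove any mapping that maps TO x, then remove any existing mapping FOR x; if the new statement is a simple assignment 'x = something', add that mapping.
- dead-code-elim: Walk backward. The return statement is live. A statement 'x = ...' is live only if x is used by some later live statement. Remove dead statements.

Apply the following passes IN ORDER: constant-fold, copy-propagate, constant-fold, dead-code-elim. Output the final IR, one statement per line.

Initial IR:
  y = 9
  z = 7
  d = 9
  c = d * 2
  a = d
  return a
After constant-fold (6 stmts):
  y = 9
  z = 7
  d = 9
  c = d * 2
  a = d
  return a
After copy-propagate (6 stmts):
  y = 9
  z = 7
  d = 9
  c = 9 * 2
  a = 9
  return 9
After constant-fold (6 stmts):
  y = 9
  z = 7
  d = 9
  c = 18
  a = 9
  return 9
After dead-code-elim (1 stmts):
  return 9

Answer: return 9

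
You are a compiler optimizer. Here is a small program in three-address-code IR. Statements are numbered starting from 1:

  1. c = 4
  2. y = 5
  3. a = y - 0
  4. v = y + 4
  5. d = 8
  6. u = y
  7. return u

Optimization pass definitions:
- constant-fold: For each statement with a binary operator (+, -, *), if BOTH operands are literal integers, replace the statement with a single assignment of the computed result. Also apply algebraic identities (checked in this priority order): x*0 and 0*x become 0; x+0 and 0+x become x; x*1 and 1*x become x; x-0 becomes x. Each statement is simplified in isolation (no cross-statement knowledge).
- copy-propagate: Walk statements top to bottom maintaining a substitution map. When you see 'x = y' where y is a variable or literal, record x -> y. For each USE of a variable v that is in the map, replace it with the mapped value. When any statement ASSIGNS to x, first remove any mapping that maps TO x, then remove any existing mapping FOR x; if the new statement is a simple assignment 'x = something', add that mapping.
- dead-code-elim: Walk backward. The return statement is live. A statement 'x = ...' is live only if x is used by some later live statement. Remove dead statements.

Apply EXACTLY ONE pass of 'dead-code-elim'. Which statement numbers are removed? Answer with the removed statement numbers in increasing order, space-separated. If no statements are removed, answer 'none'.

Backward liveness scan:
Stmt 1 'c = 4': DEAD (c not in live set [])
Stmt 2 'y = 5': KEEP (y is live); live-in = []
Stmt 3 'a = y - 0': DEAD (a not in live set ['y'])
Stmt 4 'v = y + 4': DEAD (v not in live set ['y'])
Stmt 5 'd = 8': DEAD (d not in live set ['y'])
Stmt 6 'u = y': KEEP (u is live); live-in = ['y']
Stmt 7 'return u': KEEP (return); live-in = ['u']
Removed statement numbers: [1, 3, 4, 5]
Surviving IR:
  y = 5
  u = y
  return u

Answer: 1 3 4 5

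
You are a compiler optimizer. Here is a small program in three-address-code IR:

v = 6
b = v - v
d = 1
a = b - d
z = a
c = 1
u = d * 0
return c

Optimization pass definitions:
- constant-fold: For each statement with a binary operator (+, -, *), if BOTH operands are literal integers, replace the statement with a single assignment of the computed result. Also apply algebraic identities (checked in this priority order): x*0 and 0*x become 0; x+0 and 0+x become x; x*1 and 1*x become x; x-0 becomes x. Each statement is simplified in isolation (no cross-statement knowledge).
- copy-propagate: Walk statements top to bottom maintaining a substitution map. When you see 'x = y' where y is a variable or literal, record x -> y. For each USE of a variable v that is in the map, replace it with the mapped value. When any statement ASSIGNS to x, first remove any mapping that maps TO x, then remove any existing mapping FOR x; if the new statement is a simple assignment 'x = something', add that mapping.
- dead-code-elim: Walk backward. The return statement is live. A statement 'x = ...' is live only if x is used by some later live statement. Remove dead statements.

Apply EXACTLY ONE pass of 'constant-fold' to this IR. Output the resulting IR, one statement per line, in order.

Applying constant-fold statement-by-statement:
  [1] v = 6  (unchanged)
  [2] b = v - v  (unchanged)
  [3] d = 1  (unchanged)
  [4] a = b - d  (unchanged)
  [5] z = a  (unchanged)
  [6] c = 1  (unchanged)
  [7] u = d * 0  -> u = 0
  [8] return c  (unchanged)
Result (8 stmts):
  v = 6
  b = v - v
  d = 1
  a = b - d
  z = a
  c = 1
  u = 0
  return c

Answer: v = 6
b = v - v
d = 1
a = b - d
z = a
c = 1
u = 0
return c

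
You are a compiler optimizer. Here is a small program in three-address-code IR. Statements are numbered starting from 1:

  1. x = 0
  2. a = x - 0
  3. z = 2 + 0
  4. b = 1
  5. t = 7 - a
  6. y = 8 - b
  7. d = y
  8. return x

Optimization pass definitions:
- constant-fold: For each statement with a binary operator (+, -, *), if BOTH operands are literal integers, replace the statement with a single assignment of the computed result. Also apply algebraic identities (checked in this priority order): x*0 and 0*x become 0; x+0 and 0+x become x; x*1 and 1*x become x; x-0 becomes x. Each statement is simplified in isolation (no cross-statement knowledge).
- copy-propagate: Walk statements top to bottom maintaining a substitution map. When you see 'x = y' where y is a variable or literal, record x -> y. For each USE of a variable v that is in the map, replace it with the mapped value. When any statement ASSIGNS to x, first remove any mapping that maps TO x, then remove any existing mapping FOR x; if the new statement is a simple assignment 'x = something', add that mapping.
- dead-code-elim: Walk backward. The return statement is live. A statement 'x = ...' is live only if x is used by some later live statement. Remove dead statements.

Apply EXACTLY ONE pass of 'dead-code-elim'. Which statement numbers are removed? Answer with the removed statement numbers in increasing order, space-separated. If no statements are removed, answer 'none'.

Answer: 2 3 4 5 6 7

Derivation:
Backward liveness scan:
Stmt 1 'x = 0': KEEP (x is live); live-in = []
Stmt 2 'a = x - 0': DEAD (a not in live set ['x'])
Stmt 3 'z = 2 + 0': DEAD (z not in live set ['x'])
Stmt 4 'b = 1': DEAD (b not in live set ['x'])
Stmt 5 't = 7 - a': DEAD (t not in live set ['x'])
Stmt 6 'y = 8 - b': DEAD (y not in live set ['x'])
Stmt 7 'd = y': DEAD (d not in live set ['x'])
Stmt 8 'return x': KEEP (return); live-in = ['x']
Removed statement numbers: [2, 3, 4, 5, 6, 7]
Surviving IR:
  x = 0
  return x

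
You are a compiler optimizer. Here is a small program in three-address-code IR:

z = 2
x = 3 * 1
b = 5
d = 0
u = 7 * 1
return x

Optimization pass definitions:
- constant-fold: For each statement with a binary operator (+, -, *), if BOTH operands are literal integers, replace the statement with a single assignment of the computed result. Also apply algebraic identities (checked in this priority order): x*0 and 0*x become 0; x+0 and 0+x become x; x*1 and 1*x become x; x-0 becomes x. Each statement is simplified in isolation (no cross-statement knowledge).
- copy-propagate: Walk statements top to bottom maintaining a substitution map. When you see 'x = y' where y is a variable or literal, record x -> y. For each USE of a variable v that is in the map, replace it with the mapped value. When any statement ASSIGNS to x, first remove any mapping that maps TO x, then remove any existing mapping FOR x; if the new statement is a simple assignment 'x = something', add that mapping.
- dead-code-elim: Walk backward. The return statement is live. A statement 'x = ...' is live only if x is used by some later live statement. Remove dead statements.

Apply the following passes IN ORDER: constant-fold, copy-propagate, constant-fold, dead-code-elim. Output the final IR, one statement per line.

Initial IR:
  z = 2
  x = 3 * 1
  b = 5
  d = 0
  u = 7 * 1
  return x
After constant-fold (6 stmts):
  z = 2
  x = 3
  b = 5
  d = 0
  u = 7
  return x
After copy-propagate (6 stmts):
  z = 2
  x = 3
  b = 5
  d = 0
  u = 7
  return 3
After constant-fold (6 stmts):
  z = 2
  x = 3
  b = 5
  d = 0
  u = 7
  return 3
After dead-code-elim (1 stmts):
  return 3

Answer: return 3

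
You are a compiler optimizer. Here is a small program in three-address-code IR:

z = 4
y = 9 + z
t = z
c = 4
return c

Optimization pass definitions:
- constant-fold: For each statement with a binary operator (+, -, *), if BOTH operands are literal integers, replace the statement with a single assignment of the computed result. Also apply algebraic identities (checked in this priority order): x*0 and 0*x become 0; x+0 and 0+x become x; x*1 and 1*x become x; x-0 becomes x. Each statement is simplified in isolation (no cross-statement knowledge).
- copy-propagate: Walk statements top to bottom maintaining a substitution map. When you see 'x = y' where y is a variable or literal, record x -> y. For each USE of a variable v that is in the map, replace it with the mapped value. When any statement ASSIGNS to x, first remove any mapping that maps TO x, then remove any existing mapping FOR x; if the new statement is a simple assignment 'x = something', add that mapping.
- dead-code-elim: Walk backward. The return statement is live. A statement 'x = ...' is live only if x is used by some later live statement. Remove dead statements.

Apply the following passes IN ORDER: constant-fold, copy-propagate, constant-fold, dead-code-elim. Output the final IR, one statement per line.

Answer: return 4

Derivation:
Initial IR:
  z = 4
  y = 9 + z
  t = z
  c = 4
  return c
After constant-fold (5 stmts):
  z = 4
  y = 9 + z
  t = z
  c = 4
  return c
After copy-propagate (5 stmts):
  z = 4
  y = 9 + 4
  t = 4
  c = 4
  return 4
After constant-fold (5 stmts):
  z = 4
  y = 13
  t = 4
  c = 4
  return 4
After dead-code-elim (1 stmts):
  return 4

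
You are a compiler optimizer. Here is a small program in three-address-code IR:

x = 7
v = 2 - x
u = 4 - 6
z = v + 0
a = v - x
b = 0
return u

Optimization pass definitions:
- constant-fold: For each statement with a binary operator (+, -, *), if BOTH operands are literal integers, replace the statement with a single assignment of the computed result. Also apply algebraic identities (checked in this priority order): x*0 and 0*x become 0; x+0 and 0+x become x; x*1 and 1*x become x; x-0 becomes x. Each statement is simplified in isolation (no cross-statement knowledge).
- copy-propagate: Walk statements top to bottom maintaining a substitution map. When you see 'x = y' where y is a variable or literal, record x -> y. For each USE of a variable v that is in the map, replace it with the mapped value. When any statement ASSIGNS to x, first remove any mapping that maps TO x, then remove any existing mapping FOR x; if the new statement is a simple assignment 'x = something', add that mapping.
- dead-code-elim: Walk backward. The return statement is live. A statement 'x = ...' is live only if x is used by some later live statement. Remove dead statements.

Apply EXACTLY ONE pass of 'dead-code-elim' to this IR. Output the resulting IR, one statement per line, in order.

Applying dead-code-elim statement-by-statement:
  [7] return u  -> KEEP (return); live=['u']
  [6] b = 0  -> DEAD (b not live)
  [5] a = v - x  -> DEAD (a not live)
  [4] z = v + 0  -> DEAD (z not live)
  [3] u = 4 - 6  -> KEEP; live=[]
  [2] v = 2 - x  -> DEAD (v not live)
  [1] x = 7  -> DEAD (x not live)
Result (2 stmts):
  u = 4 - 6
  return u

Answer: u = 4 - 6
return u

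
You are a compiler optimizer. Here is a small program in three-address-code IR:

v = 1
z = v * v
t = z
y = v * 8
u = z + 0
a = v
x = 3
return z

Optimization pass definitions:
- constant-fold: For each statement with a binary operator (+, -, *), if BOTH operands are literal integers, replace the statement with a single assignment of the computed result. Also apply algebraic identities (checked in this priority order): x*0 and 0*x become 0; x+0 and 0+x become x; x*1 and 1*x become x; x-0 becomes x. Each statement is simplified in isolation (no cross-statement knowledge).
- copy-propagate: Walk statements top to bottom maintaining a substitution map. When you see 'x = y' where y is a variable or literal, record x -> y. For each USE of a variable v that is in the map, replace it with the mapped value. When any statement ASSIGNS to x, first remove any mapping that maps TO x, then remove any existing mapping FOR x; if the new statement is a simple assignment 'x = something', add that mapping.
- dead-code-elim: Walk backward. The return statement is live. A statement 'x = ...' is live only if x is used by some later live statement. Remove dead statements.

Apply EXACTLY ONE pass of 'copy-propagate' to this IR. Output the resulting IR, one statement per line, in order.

Applying copy-propagate statement-by-statement:
  [1] v = 1  (unchanged)
  [2] z = v * v  -> z = 1 * 1
  [3] t = z  (unchanged)
  [4] y = v * 8  -> y = 1 * 8
  [5] u = z + 0  (unchanged)
  [6] a = v  -> a = 1
  [7] x = 3  (unchanged)
  [8] return z  (unchanged)
Result (8 stmts):
  v = 1
  z = 1 * 1
  t = z
  y = 1 * 8
  u = z + 0
  a = 1
  x = 3
  return z

Answer: v = 1
z = 1 * 1
t = z
y = 1 * 8
u = z + 0
a = 1
x = 3
return z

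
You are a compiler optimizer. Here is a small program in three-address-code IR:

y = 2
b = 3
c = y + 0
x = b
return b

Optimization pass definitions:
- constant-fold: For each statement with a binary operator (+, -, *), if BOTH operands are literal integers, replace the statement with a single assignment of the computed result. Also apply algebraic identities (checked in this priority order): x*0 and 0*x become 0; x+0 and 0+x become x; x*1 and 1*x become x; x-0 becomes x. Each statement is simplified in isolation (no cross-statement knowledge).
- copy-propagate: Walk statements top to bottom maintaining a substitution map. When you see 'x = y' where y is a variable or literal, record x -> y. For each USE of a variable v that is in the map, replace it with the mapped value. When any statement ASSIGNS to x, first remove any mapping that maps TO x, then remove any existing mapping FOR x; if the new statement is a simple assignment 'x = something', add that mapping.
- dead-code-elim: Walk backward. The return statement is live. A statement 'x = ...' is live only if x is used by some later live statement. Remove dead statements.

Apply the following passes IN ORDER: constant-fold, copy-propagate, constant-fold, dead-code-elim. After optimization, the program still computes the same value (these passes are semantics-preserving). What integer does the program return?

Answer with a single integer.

Answer: 3

Derivation:
Initial IR:
  y = 2
  b = 3
  c = y + 0
  x = b
  return b
After constant-fold (5 stmts):
  y = 2
  b = 3
  c = y
  x = b
  return b
After copy-propagate (5 stmts):
  y = 2
  b = 3
  c = 2
  x = 3
  return 3
After constant-fold (5 stmts):
  y = 2
  b = 3
  c = 2
  x = 3
  return 3
After dead-code-elim (1 stmts):
  return 3
Evaluate:
  y = 2  =>  y = 2
  b = 3  =>  b = 3
  c = y + 0  =>  c = 2
  x = b  =>  x = 3
  return b = 3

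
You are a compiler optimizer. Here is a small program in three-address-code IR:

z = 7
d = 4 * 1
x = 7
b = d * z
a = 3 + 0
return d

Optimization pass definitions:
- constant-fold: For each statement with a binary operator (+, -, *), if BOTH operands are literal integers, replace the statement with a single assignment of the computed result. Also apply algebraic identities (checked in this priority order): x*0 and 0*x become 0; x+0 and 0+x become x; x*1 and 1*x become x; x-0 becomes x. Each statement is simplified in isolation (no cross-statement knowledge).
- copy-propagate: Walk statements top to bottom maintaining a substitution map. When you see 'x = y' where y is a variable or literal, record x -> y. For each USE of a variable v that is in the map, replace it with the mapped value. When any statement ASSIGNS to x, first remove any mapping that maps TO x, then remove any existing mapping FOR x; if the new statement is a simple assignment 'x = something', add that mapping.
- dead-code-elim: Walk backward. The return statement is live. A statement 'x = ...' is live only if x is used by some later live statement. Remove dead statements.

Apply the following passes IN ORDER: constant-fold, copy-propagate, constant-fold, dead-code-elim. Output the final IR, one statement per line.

Answer: return 4

Derivation:
Initial IR:
  z = 7
  d = 4 * 1
  x = 7
  b = d * z
  a = 3 + 0
  return d
After constant-fold (6 stmts):
  z = 7
  d = 4
  x = 7
  b = d * z
  a = 3
  return d
After copy-propagate (6 stmts):
  z = 7
  d = 4
  x = 7
  b = 4 * 7
  a = 3
  return 4
After constant-fold (6 stmts):
  z = 7
  d = 4
  x = 7
  b = 28
  a = 3
  return 4
After dead-code-elim (1 stmts):
  return 4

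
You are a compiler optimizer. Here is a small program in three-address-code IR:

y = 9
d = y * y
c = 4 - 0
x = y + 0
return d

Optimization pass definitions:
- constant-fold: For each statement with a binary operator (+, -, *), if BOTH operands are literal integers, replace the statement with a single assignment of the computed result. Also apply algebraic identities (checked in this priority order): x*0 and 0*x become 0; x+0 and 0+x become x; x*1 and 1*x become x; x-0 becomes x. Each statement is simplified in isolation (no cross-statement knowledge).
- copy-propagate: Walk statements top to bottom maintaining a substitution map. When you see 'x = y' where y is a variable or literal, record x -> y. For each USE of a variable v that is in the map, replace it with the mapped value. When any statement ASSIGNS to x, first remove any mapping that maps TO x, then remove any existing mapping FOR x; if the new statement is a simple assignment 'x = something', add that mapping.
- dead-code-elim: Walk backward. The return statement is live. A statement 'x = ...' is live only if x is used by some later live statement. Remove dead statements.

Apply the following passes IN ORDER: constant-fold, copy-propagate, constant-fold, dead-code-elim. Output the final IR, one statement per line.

Initial IR:
  y = 9
  d = y * y
  c = 4 - 0
  x = y + 0
  return d
After constant-fold (5 stmts):
  y = 9
  d = y * y
  c = 4
  x = y
  return d
After copy-propagate (5 stmts):
  y = 9
  d = 9 * 9
  c = 4
  x = 9
  return d
After constant-fold (5 stmts):
  y = 9
  d = 81
  c = 4
  x = 9
  return d
After dead-code-elim (2 stmts):
  d = 81
  return d

Answer: d = 81
return d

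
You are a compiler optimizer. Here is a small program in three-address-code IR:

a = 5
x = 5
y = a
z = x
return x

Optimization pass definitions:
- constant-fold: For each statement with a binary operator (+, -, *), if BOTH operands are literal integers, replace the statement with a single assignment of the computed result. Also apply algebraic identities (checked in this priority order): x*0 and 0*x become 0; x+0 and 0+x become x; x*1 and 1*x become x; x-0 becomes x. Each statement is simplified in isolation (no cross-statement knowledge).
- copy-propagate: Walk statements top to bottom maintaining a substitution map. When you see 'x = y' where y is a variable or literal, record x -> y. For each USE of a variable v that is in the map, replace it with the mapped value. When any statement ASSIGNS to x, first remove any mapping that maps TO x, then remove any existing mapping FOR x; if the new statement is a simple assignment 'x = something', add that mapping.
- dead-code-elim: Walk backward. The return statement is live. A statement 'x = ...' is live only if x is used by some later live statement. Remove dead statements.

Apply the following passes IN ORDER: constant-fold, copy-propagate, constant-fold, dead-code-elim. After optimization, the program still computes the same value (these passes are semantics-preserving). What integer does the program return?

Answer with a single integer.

Answer: 5

Derivation:
Initial IR:
  a = 5
  x = 5
  y = a
  z = x
  return x
After constant-fold (5 stmts):
  a = 5
  x = 5
  y = a
  z = x
  return x
After copy-propagate (5 stmts):
  a = 5
  x = 5
  y = 5
  z = 5
  return 5
After constant-fold (5 stmts):
  a = 5
  x = 5
  y = 5
  z = 5
  return 5
After dead-code-elim (1 stmts):
  return 5
Evaluate:
  a = 5  =>  a = 5
  x = 5  =>  x = 5
  y = a  =>  y = 5
  z = x  =>  z = 5
  return x = 5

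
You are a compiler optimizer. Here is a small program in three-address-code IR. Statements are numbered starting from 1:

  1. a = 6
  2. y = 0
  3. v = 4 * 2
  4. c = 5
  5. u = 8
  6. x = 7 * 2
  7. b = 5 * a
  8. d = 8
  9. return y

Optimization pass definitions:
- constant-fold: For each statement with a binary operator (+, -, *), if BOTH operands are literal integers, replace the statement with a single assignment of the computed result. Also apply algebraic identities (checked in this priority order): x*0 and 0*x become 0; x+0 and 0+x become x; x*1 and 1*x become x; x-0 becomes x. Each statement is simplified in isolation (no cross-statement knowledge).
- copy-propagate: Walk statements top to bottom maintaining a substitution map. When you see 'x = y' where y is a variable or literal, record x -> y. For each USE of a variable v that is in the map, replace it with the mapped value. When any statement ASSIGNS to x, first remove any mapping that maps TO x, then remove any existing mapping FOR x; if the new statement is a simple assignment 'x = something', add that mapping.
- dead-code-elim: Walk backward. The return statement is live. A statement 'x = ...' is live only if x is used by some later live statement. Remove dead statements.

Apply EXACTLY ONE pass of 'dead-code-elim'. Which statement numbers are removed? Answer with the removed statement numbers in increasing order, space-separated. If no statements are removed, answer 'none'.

Backward liveness scan:
Stmt 1 'a = 6': DEAD (a not in live set [])
Stmt 2 'y = 0': KEEP (y is live); live-in = []
Stmt 3 'v = 4 * 2': DEAD (v not in live set ['y'])
Stmt 4 'c = 5': DEAD (c not in live set ['y'])
Stmt 5 'u = 8': DEAD (u not in live set ['y'])
Stmt 6 'x = 7 * 2': DEAD (x not in live set ['y'])
Stmt 7 'b = 5 * a': DEAD (b not in live set ['y'])
Stmt 8 'd = 8': DEAD (d not in live set ['y'])
Stmt 9 'return y': KEEP (return); live-in = ['y']
Removed statement numbers: [1, 3, 4, 5, 6, 7, 8]
Surviving IR:
  y = 0
  return y

Answer: 1 3 4 5 6 7 8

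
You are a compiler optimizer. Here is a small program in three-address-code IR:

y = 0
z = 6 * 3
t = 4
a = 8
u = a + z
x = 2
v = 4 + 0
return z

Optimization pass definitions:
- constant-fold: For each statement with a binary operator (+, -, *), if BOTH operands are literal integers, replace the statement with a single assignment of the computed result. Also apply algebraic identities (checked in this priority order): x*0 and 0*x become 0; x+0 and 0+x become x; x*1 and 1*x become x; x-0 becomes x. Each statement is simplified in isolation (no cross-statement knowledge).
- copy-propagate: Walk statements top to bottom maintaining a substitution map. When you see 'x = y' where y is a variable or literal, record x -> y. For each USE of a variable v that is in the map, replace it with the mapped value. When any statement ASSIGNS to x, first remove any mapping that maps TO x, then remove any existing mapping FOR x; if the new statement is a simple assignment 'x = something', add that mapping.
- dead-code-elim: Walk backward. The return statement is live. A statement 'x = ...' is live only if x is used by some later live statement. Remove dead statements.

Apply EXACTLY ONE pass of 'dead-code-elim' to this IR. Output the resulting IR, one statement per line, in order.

Applying dead-code-elim statement-by-statement:
  [8] return z  -> KEEP (return); live=['z']
  [7] v = 4 + 0  -> DEAD (v not live)
  [6] x = 2  -> DEAD (x not live)
  [5] u = a + z  -> DEAD (u not live)
  [4] a = 8  -> DEAD (a not live)
  [3] t = 4  -> DEAD (t not live)
  [2] z = 6 * 3  -> KEEP; live=[]
  [1] y = 0  -> DEAD (y not live)
Result (2 stmts):
  z = 6 * 3
  return z

Answer: z = 6 * 3
return z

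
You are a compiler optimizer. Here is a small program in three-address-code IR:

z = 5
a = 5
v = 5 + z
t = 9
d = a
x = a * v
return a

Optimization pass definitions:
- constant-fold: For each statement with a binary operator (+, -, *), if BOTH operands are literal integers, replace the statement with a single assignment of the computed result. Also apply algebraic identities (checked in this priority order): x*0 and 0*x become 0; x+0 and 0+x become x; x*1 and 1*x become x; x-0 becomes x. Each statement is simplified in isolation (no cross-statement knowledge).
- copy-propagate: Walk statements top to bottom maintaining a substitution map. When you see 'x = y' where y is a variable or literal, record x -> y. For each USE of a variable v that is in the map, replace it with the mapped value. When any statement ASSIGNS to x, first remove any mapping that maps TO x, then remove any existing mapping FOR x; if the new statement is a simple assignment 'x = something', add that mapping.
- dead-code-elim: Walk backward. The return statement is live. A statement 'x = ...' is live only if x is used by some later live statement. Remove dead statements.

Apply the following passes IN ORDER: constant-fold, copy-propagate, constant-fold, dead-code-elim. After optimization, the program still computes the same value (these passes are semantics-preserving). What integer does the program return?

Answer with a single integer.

Answer: 5

Derivation:
Initial IR:
  z = 5
  a = 5
  v = 5 + z
  t = 9
  d = a
  x = a * v
  return a
After constant-fold (7 stmts):
  z = 5
  a = 5
  v = 5 + z
  t = 9
  d = a
  x = a * v
  return a
After copy-propagate (7 stmts):
  z = 5
  a = 5
  v = 5 + 5
  t = 9
  d = 5
  x = 5 * v
  return 5
After constant-fold (7 stmts):
  z = 5
  a = 5
  v = 10
  t = 9
  d = 5
  x = 5 * v
  return 5
After dead-code-elim (1 stmts):
  return 5
Evaluate:
  z = 5  =>  z = 5
  a = 5  =>  a = 5
  v = 5 + z  =>  v = 10
  t = 9  =>  t = 9
  d = a  =>  d = 5
  x = a * v  =>  x = 50
  return a = 5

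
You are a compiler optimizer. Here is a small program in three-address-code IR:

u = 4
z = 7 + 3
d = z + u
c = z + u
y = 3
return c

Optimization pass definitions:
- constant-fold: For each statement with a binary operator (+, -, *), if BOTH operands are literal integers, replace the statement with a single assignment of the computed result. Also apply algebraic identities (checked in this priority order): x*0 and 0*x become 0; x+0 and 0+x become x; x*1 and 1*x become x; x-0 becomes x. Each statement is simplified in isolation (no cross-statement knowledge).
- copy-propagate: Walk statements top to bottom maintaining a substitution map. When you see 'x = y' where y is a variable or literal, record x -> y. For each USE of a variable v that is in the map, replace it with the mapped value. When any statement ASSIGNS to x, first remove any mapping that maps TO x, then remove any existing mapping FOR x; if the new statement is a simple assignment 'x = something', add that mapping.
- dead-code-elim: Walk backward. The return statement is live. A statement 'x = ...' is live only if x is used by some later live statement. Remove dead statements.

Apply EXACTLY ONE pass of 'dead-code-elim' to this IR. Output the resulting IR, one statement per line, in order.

Answer: u = 4
z = 7 + 3
c = z + u
return c

Derivation:
Applying dead-code-elim statement-by-statement:
  [6] return c  -> KEEP (return); live=['c']
  [5] y = 3  -> DEAD (y not live)
  [4] c = z + u  -> KEEP; live=['u', 'z']
  [3] d = z + u  -> DEAD (d not live)
  [2] z = 7 + 3  -> KEEP; live=['u']
  [1] u = 4  -> KEEP; live=[]
Result (4 stmts):
  u = 4
  z = 7 + 3
  c = z + u
  return c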